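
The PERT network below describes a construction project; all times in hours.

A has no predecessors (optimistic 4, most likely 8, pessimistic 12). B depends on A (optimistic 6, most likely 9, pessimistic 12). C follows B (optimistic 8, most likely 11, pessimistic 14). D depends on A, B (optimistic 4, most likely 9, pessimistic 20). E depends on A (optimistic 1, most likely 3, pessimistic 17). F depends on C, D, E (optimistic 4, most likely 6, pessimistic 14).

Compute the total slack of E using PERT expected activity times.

15 hours

te_A = (4 + 4·8 + 12)/6 = 48/6 = 8
te_B = (6 + 4·9 + 12)/6 = 54/6 = 9
te_C = (8 + 4·11 + 14)/6 = 66/6 = 11
te_D = (4 + 4·9 + 20)/6 = 60/6 = 10
te_E = (1 + 4·3 + 17)/6 = 30/6 = 5
te_F = (4 + 4·6 + 14)/6 = 42/6 = 7

Forward pass:
ES_A = 0; EF_A = 8
ES_B = 8; EF_B = 8+9 = 17
ES_C = 17; EF_C = 17+11 = 28
ES_D = max(EF_A=8, EF_B=17) = 17; EF_D = 17+10 = 27
ES_E = 8; EF_E = 8+5 = 13
ES_F = max(EF_C=28, EF_D=27, EF_E=13) = 28; EF_F = 28+7 = 35
Expected project duration μ = 35 hours. Critical path: A → B → C → F.

Backward pass:
LF_F = 35; LS_F = 35−7 = 28
LF_E = LS_F = 28; LS_E = 28−5 = 23
LF_D = LS_F = 28; LS_D = 28−10 = 18
LF_C = LS_F = 28; LS_C = 28−11 = 17
LF_B = min(LS_C=17, LS_D=18) = 17; LS_B = 17−9 = 8
LF_A = min(LS_B=8, LS_D=18, LS_E=23) = 8; LS_A = 8−8 = 0
Slack_E = LS_E − ES_E = 23 − 8 = 15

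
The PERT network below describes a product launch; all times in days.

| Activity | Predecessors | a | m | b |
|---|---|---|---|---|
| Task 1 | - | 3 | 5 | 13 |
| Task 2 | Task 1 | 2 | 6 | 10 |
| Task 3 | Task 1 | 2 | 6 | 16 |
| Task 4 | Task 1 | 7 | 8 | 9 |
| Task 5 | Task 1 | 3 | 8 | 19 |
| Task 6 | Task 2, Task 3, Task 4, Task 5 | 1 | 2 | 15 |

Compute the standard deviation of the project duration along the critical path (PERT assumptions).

3.92 days

te_Task 1 = (3 + 4·5 + 13)/6 = 36/6 = 6; σ²_Task 1 = ((13−3)/6)² = 2.778
te_Task 2 = (2 + 4·6 + 10)/6 = 36/6 = 6; σ²_Task 2 = ((10−2)/6)² = 1.778
te_Task 3 = (2 + 4·6 + 16)/6 = 42/6 = 7; σ²_Task 3 = ((16−2)/6)² = 5.444
te_Task 4 = (7 + 4·8 + 9)/6 = 48/6 = 8; σ²_Task 4 = ((9−7)/6)² = 0.111
te_Task 5 = (3 + 4·8 + 19)/6 = 54/6 = 9; σ²_Task 5 = ((19−3)/6)² = 7.111
te_Task 6 = (1 + 4·2 + 15)/6 = 24/6 = 4; σ²_Task 6 = ((15−1)/6)² = 5.444

Forward pass:
ES_Task 1 = 0; EF_Task 1 = 6
ES_Task 2 = 6; EF_Task 2 = 6+6 = 12
ES_Task 3 = 6; EF_Task 3 = 6+7 = 13
ES_Task 4 = 6; EF_Task 4 = 6+8 = 14
ES_Task 5 = 6; EF_Task 5 = 6+9 = 15
ES_Task 6 = max(EF_Task 2=12, EF_Task 3=13, EF_Task 4=14, EF_Task 5=15) = 15; EF_Task 6 = 15+4 = 19
Expected project duration μ = 19 days. Critical path: Task 1 → Task 5 → Task 6.

Variance along critical path = 2.778 + 7.111 + 5.444 = 15.333
σ = √15.333 = 3.916 days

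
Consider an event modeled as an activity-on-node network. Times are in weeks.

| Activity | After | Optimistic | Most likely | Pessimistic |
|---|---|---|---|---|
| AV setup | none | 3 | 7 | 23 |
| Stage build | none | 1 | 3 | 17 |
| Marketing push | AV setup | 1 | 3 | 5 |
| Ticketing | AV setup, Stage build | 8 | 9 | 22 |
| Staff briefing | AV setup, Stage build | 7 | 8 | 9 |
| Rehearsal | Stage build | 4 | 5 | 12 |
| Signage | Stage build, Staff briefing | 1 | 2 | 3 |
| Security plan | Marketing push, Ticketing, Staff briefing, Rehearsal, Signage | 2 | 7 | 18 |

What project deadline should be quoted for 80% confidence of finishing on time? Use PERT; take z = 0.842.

te_AV setup = (3 + 4·7 + 23)/6 = 54/6 = 9; σ²_AV setup = ((23−3)/6)² = 11.111
te_Stage build = (1 + 4·3 + 17)/6 = 30/6 = 5; σ²_Stage build = ((17−1)/6)² = 7.111
te_Marketing push = (1 + 4·3 + 5)/6 = 18/6 = 3; σ²_Marketing push = ((5−1)/6)² = 0.444
te_Ticketing = (8 + 4·9 + 22)/6 = 66/6 = 11; σ²_Ticketing = ((22−8)/6)² = 5.444
te_Staff briefing = (7 + 4·8 + 9)/6 = 48/6 = 8; σ²_Staff briefing = ((9−7)/6)² = 0.111
te_Rehearsal = (4 + 4·5 + 12)/6 = 36/6 = 6; σ²_Rehearsal = ((12−4)/6)² = 1.778
te_Signage = (1 + 4·2 + 3)/6 = 12/6 = 2; σ²_Signage = ((3−1)/6)² = 0.111
te_Security plan = (2 + 4·7 + 18)/6 = 48/6 = 8; σ²_Security plan = ((18−2)/6)² = 7.111

Forward pass:
ES_AV setup = 0; EF_AV setup = 9
ES_Stage build = 0; EF_Stage build = 5
ES_Marketing push = 9; EF_Marketing push = 9+3 = 12
ES_Ticketing = max(EF_AV setup=9, EF_Stage build=5) = 9; EF_Ticketing = 9+11 = 20
ES_Staff briefing = max(EF_AV setup=9, EF_Stage build=5) = 9; EF_Staff briefing = 9+8 = 17
ES_Rehearsal = 5; EF_Rehearsal = 5+6 = 11
ES_Signage = max(EF_Stage build=5, EF_Staff briefing=17) = 17; EF_Signage = 17+2 = 19
ES_Security plan = max(EF_Marketing push=12, EF_Ticketing=20, EF_Staff briefing=17, EF_Rehearsal=11, EF_Signage=19) = 20; EF_Security plan = 20+8 = 28
Expected project duration μ = 28 weeks. Critical path: AV setup → Ticketing → Security plan.

Variance along critical path = 11.111 + 5.444 + 7.111 = 23.667; σ = 4.865 weeks.
D = μ + z·σ = 28 + 0.842·4.865 = 32.1 weeks

32.1 weeks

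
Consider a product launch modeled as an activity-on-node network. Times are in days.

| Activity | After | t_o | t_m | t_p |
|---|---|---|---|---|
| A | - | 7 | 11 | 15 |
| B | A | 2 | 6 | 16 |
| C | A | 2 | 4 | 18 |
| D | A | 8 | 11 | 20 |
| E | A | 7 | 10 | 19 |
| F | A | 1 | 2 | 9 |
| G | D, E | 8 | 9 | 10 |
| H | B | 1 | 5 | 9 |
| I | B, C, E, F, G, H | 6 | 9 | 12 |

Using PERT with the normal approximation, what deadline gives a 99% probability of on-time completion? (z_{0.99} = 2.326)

47.1 days

te_A = (7 + 4·11 + 15)/6 = 66/6 = 11; σ²_A = ((15−7)/6)² = 1.778
te_B = (2 + 4·6 + 16)/6 = 42/6 = 7; σ²_B = ((16−2)/6)² = 5.444
te_C = (2 + 4·4 + 18)/6 = 36/6 = 6; σ²_C = ((18−2)/6)² = 7.111
te_D = (8 + 4·11 + 20)/6 = 72/6 = 12; σ²_D = ((20−8)/6)² = 4.000
te_E = (7 + 4·10 + 19)/6 = 66/6 = 11; σ²_E = ((19−7)/6)² = 4.000
te_F = (1 + 4·2 + 9)/6 = 18/6 = 3; σ²_F = ((9−1)/6)² = 1.778
te_G = (8 + 4·9 + 10)/6 = 54/6 = 9; σ²_G = ((10−8)/6)² = 0.111
te_H = (1 + 4·5 + 9)/6 = 30/6 = 5; σ²_H = ((9−1)/6)² = 1.778
te_I = (6 + 4·9 + 12)/6 = 54/6 = 9; σ²_I = ((12−6)/6)² = 1.000

Forward pass:
ES_A = 0; EF_A = 11
ES_B = 11; EF_B = 11+7 = 18
ES_C = 11; EF_C = 11+6 = 17
ES_D = 11; EF_D = 11+12 = 23
ES_E = 11; EF_E = 11+11 = 22
ES_F = 11; EF_F = 11+3 = 14
ES_G = max(EF_D=23, EF_E=22) = 23; EF_G = 23+9 = 32
ES_H = 18; EF_H = 18+5 = 23
ES_I = max(EF_B=18, EF_C=17, EF_E=22, EF_F=14, EF_G=32, EF_H=23) = 32; EF_I = 32+9 = 41
Expected project duration μ = 41 days. Critical path: A → D → G → I.

Variance along critical path = 1.778 + 4.000 + 0.111 + 1.000 = 6.889; σ = 2.625 days.
D = μ + z·σ = 41 + 2.326·2.625 = 47.1 days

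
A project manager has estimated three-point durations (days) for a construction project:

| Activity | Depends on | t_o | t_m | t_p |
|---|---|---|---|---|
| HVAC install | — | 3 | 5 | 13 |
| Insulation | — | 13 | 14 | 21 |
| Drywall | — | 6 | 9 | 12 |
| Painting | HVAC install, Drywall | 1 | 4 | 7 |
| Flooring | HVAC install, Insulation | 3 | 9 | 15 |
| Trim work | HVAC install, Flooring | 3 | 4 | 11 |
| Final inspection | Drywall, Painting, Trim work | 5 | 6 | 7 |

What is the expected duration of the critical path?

te_HVAC install = (3 + 4·5 + 13)/6 = 36/6 = 6
te_Insulation = (13 + 4·14 + 21)/6 = 90/6 = 15
te_Drywall = (6 + 4·9 + 12)/6 = 54/6 = 9
te_Painting = (1 + 4·4 + 7)/6 = 24/6 = 4
te_Flooring = (3 + 4·9 + 15)/6 = 54/6 = 9
te_Trim work = (3 + 4·4 + 11)/6 = 30/6 = 5
te_Final inspection = (5 + 4·6 + 7)/6 = 36/6 = 6

Forward pass:
ES_HVAC install = 0; EF_HVAC install = 6
ES_Insulation = 0; EF_Insulation = 15
ES_Drywall = 0; EF_Drywall = 9
ES_Painting = max(EF_HVAC install=6, EF_Drywall=9) = 9; EF_Painting = 9+4 = 13
ES_Flooring = max(EF_HVAC install=6, EF_Insulation=15) = 15; EF_Flooring = 15+9 = 24
ES_Trim work = max(EF_HVAC install=6, EF_Flooring=24) = 24; EF_Trim work = 24+5 = 29
ES_Final inspection = max(EF_Drywall=9, EF_Painting=13, EF_Trim work=29) = 29; EF_Final inspection = 29+6 = 35
Expected project duration μ = 35 days. Critical path: Insulation → Flooring → Trim work → Final inspection.

35 days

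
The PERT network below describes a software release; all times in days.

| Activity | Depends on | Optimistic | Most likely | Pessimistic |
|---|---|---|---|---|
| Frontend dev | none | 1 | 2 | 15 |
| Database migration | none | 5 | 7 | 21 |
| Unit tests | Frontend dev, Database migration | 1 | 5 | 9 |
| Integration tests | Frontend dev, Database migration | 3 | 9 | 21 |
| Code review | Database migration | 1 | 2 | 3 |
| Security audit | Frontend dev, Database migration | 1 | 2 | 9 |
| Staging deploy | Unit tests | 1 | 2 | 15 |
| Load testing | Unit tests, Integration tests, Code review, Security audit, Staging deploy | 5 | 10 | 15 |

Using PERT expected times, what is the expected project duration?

29 days

te_Frontend dev = (1 + 4·2 + 15)/6 = 24/6 = 4
te_Database migration = (5 + 4·7 + 21)/6 = 54/6 = 9
te_Unit tests = (1 + 4·5 + 9)/6 = 30/6 = 5
te_Integration tests = (3 + 4·9 + 21)/6 = 60/6 = 10
te_Code review = (1 + 4·2 + 3)/6 = 12/6 = 2
te_Security audit = (1 + 4·2 + 9)/6 = 18/6 = 3
te_Staging deploy = (1 + 4·2 + 15)/6 = 24/6 = 4
te_Load testing = (5 + 4·10 + 15)/6 = 60/6 = 10

Forward pass:
ES_Frontend dev = 0; EF_Frontend dev = 4
ES_Database migration = 0; EF_Database migration = 9
ES_Unit tests = max(EF_Frontend dev=4, EF_Database migration=9) = 9; EF_Unit tests = 9+5 = 14
ES_Integration tests = max(EF_Frontend dev=4, EF_Database migration=9) = 9; EF_Integration tests = 9+10 = 19
ES_Code review = 9; EF_Code review = 9+2 = 11
ES_Security audit = max(EF_Frontend dev=4, EF_Database migration=9) = 9; EF_Security audit = 9+3 = 12
ES_Staging deploy = 14; EF_Staging deploy = 14+4 = 18
ES_Load testing = max(EF_Unit tests=14, EF_Integration tests=19, EF_Code review=11, EF_Security audit=12, EF_Staging deploy=18) = 19; EF_Load testing = 19+10 = 29
Expected project duration μ = 29 days. Critical path: Database migration → Integration tests → Load testing.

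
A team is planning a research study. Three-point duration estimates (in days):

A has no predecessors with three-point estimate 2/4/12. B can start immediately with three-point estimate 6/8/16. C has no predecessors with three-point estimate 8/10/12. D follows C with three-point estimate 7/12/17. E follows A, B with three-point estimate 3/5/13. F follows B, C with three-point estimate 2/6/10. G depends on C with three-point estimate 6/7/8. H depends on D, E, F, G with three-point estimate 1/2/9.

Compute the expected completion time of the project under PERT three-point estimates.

25 days

te_A = (2 + 4·4 + 12)/6 = 30/6 = 5
te_B = (6 + 4·8 + 16)/6 = 54/6 = 9
te_C = (8 + 4·10 + 12)/6 = 60/6 = 10
te_D = (7 + 4·12 + 17)/6 = 72/6 = 12
te_E = (3 + 4·5 + 13)/6 = 36/6 = 6
te_F = (2 + 4·6 + 10)/6 = 36/6 = 6
te_G = (6 + 4·7 + 8)/6 = 42/6 = 7
te_H = (1 + 4·2 + 9)/6 = 18/6 = 3

Forward pass:
ES_A = 0; EF_A = 5
ES_B = 0; EF_B = 9
ES_C = 0; EF_C = 10
ES_D = 10; EF_D = 10+12 = 22
ES_E = max(EF_A=5, EF_B=9) = 9; EF_E = 9+6 = 15
ES_F = max(EF_B=9, EF_C=10) = 10; EF_F = 10+6 = 16
ES_G = 10; EF_G = 10+7 = 17
ES_H = max(EF_D=22, EF_E=15, EF_F=16, EF_G=17) = 22; EF_H = 22+3 = 25
Expected project duration μ = 25 days. Critical path: C → D → H.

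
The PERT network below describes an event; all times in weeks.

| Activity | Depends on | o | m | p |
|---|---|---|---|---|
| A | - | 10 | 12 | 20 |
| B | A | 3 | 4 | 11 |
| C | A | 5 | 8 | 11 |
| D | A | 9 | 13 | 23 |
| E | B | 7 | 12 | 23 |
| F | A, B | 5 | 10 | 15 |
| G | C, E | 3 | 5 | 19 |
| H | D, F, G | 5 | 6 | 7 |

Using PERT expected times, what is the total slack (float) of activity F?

10 weeks

te_A = (10 + 4·12 + 20)/6 = 78/6 = 13
te_B = (3 + 4·4 + 11)/6 = 30/6 = 5
te_C = (5 + 4·8 + 11)/6 = 48/6 = 8
te_D = (9 + 4·13 + 23)/6 = 84/6 = 14
te_E = (7 + 4·12 + 23)/6 = 78/6 = 13
te_F = (5 + 4·10 + 15)/6 = 60/6 = 10
te_G = (3 + 4·5 + 19)/6 = 42/6 = 7
te_H = (5 + 4·6 + 7)/6 = 36/6 = 6

Forward pass:
ES_A = 0; EF_A = 13
ES_B = 13; EF_B = 13+5 = 18
ES_C = 13; EF_C = 13+8 = 21
ES_D = 13; EF_D = 13+14 = 27
ES_E = 18; EF_E = 18+13 = 31
ES_F = max(EF_A=13, EF_B=18) = 18; EF_F = 18+10 = 28
ES_G = max(EF_C=21, EF_E=31) = 31; EF_G = 31+7 = 38
ES_H = max(EF_D=27, EF_F=28, EF_G=38) = 38; EF_H = 38+6 = 44
Expected project duration μ = 44 weeks. Critical path: A → B → E → G → H.

Backward pass:
LF_H = 44; LS_H = 44−6 = 38
LF_G = LS_H = 38; LS_G = 38−7 = 31
LF_F = LS_H = 38; LS_F = 38−10 = 28
LF_E = LS_G = 31; LS_E = 31−13 = 18
LF_D = LS_H = 38; LS_D = 38−14 = 24
LF_C = LS_G = 31; LS_C = 31−8 = 23
LF_B = min(LS_E=18, LS_F=28) = 18; LS_B = 18−5 = 13
LF_A = min(LS_B=13, LS_C=23, LS_D=24, LS_F=28) = 13; LS_A = 13−13 = 0
Slack_F = LS_F − ES_F = 28 − 18 = 10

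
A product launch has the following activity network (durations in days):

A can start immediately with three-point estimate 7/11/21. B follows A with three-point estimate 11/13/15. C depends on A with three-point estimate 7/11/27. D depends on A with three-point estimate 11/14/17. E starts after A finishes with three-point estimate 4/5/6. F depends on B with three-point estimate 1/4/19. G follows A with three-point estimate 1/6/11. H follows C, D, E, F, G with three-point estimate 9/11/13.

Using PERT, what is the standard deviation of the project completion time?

3.92 days

te_A = (7 + 4·11 + 21)/6 = 72/6 = 12; σ²_A = ((21−7)/6)² = 5.444
te_B = (11 + 4·13 + 15)/6 = 78/6 = 13; σ²_B = ((15−11)/6)² = 0.444
te_C = (7 + 4·11 + 27)/6 = 78/6 = 13; σ²_C = ((27−7)/6)² = 11.111
te_D = (11 + 4·14 + 17)/6 = 84/6 = 14; σ²_D = ((17−11)/6)² = 1.000
te_E = (4 + 4·5 + 6)/6 = 30/6 = 5; σ²_E = ((6−4)/6)² = 0.111
te_F = (1 + 4·4 + 19)/6 = 36/6 = 6; σ²_F = ((19−1)/6)² = 9.000
te_G = (1 + 4·6 + 11)/6 = 36/6 = 6; σ²_G = ((11−1)/6)² = 2.778
te_H = (9 + 4·11 + 13)/6 = 66/6 = 11; σ²_H = ((13−9)/6)² = 0.444

Forward pass:
ES_A = 0; EF_A = 12
ES_B = 12; EF_B = 12+13 = 25
ES_C = 12; EF_C = 12+13 = 25
ES_D = 12; EF_D = 12+14 = 26
ES_E = 12; EF_E = 12+5 = 17
ES_F = 25; EF_F = 25+6 = 31
ES_G = 12; EF_G = 12+6 = 18
ES_H = max(EF_C=25, EF_D=26, EF_E=17, EF_F=31, EF_G=18) = 31; EF_H = 31+11 = 42
Expected project duration μ = 42 days. Critical path: A → B → F → H.

Variance along critical path = 5.444 + 0.444 + 9.000 + 0.444 = 15.333
σ = √15.333 = 3.916 days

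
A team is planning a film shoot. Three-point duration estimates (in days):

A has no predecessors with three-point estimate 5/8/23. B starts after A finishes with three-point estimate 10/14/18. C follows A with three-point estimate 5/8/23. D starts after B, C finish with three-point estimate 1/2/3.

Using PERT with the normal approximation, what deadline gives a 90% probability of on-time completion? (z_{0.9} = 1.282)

30.2 days

te_A = (5 + 4·8 + 23)/6 = 60/6 = 10; σ²_A = ((23−5)/6)² = 9.000
te_B = (10 + 4·14 + 18)/6 = 84/6 = 14; σ²_B = ((18−10)/6)² = 1.778
te_C = (5 + 4·8 + 23)/6 = 60/6 = 10; σ²_C = ((23−5)/6)² = 9.000
te_D = (1 + 4·2 + 3)/6 = 12/6 = 2; σ²_D = ((3−1)/6)² = 0.111

Forward pass:
ES_A = 0; EF_A = 10
ES_B = 10; EF_B = 10+14 = 24
ES_C = 10; EF_C = 10+10 = 20
ES_D = max(EF_B=24, EF_C=20) = 24; EF_D = 24+2 = 26
Expected project duration μ = 26 days. Critical path: A → B → D.

Variance along critical path = 9.000 + 1.778 + 0.111 = 10.889; σ = 3.300 days.
D = μ + z·σ = 26 + 1.282·3.300 = 30.2 days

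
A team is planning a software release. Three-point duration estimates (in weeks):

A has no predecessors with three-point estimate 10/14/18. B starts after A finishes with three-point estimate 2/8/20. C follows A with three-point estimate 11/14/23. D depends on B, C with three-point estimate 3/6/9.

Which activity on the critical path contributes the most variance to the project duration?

te_A = (10 + 4·14 + 18)/6 = 84/6 = 14; σ²_A = ((18−10)/6)² = 1.778
te_B = (2 + 4·8 + 20)/6 = 54/6 = 9; σ²_B = ((20−2)/6)² = 9.000
te_C = (11 + 4·14 + 23)/6 = 90/6 = 15; σ²_C = ((23−11)/6)² = 4.000
te_D = (3 + 4·6 + 9)/6 = 36/6 = 6; σ²_D = ((9−3)/6)² = 1.000

Forward pass:
ES_A = 0; EF_A = 14
ES_B = 14; EF_B = 14+9 = 23
ES_C = 14; EF_C = 14+15 = 29
ES_D = max(EF_B=23, EF_C=29) = 29; EF_D = 29+6 = 35
Expected project duration μ = 35 weeks. Critical path: A → C → D.

Variances on critical path: σ²_A=1.778, σ²_C=4.000, σ²_D=1.000.
Largest is σ²_C = 4.000.

C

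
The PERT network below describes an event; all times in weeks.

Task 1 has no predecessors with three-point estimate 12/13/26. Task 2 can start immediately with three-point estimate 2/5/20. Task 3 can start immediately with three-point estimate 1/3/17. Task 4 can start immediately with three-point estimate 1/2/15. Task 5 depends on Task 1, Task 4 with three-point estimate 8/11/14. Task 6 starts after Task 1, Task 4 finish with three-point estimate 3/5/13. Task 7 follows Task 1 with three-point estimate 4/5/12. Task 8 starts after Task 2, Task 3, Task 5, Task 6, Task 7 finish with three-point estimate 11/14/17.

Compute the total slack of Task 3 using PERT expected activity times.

21 weeks

te_Task 1 = (12 + 4·13 + 26)/6 = 90/6 = 15
te_Task 2 = (2 + 4·5 + 20)/6 = 42/6 = 7
te_Task 3 = (1 + 4·3 + 17)/6 = 30/6 = 5
te_Task 4 = (1 + 4·2 + 15)/6 = 24/6 = 4
te_Task 5 = (8 + 4·11 + 14)/6 = 66/6 = 11
te_Task 6 = (3 + 4·5 + 13)/6 = 36/6 = 6
te_Task 7 = (4 + 4·5 + 12)/6 = 36/6 = 6
te_Task 8 = (11 + 4·14 + 17)/6 = 84/6 = 14

Forward pass:
ES_Task 1 = 0; EF_Task 1 = 15
ES_Task 2 = 0; EF_Task 2 = 7
ES_Task 3 = 0; EF_Task 3 = 5
ES_Task 4 = 0; EF_Task 4 = 4
ES_Task 5 = max(EF_Task 1=15, EF_Task 4=4) = 15; EF_Task 5 = 15+11 = 26
ES_Task 6 = max(EF_Task 1=15, EF_Task 4=4) = 15; EF_Task 6 = 15+6 = 21
ES_Task 7 = 15; EF_Task 7 = 15+6 = 21
ES_Task 8 = max(EF_Task 2=7, EF_Task 3=5, EF_Task 5=26, EF_Task 6=21, EF_Task 7=21) = 26; EF_Task 8 = 26+14 = 40
Expected project duration μ = 40 weeks. Critical path: Task 1 → Task 5 → Task 8.

Backward pass:
LF_Task 8 = 40; LS_Task 8 = 40−14 = 26
LF_Task 7 = LS_Task 8 = 26; LS_Task 7 = 26−6 = 20
LF_Task 6 = LS_Task 8 = 26; LS_Task 6 = 26−6 = 20
LF_Task 5 = LS_Task 8 = 26; LS_Task 5 = 26−11 = 15
LF_Task 4 = min(LS_Task 5=15, LS_Task 6=20) = 15; LS_Task 4 = 15−4 = 11
LF_Task 3 = LS_Task 8 = 26; LS_Task 3 = 26−5 = 21
LF_Task 2 = LS_Task 8 = 26; LS_Task 2 = 26−7 = 19
LF_Task 1 = min(LS_Task 5=15, LS_Task 6=20, LS_Task 7=20) = 15; LS_Task 1 = 15−15 = 0
Slack_Task 3 = LS_Task 3 − ES_Task 3 = 21 − 0 = 21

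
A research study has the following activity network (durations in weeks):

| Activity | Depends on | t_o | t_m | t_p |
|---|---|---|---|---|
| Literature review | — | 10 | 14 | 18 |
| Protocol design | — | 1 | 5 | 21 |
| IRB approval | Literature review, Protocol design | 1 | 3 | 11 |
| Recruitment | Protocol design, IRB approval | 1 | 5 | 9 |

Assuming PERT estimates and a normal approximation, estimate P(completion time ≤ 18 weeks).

0.023

te_Literature review = (10 + 4·14 + 18)/6 = 84/6 = 14; σ²_Literature review = ((18−10)/6)² = 1.778
te_Protocol design = (1 + 4·5 + 21)/6 = 42/6 = 7; σ²_Protocol design = ((21−1)/6)² = 11.111
te_IRB approval = (1 + 4·3 + 11)/6 = 24/6 = 4; σ²_IRB approval = ((11−1)/6)² = 2.778
te_Recruitment = (1 + 4·5 + 9)/6 = 30/6 = 5; σ²_Recruitment = ((9−1)/6)² = 1.778

Forward pass:
ES_Literature review = 0; EF_Literature review = 14
ES_Protocol design = 0; EF_Protocol design = 7
ES_IRB approval = max(EF_Literature review=14, EF_Protocol design=7) = 14; EF_IRB approval = 14+4 = 18
ES_Recruitment = max(EF_Protocol design=7, EF_IRB approval=18) = 18; EF_Recruitment = 18+5 = 23
Expected project duration μ = 23 weeks. Critical path: Literature review → IRB approval → Recruitment.

Variance along critical path = 1.778 + 2.778 + 1.778 = 6.333; σ = √6.333 = 2.517 weeks.
Z = (18 − 23) / 2.517 = -1.987
P(T ≤ 18) = Φ(-1.987) ≈ 0.023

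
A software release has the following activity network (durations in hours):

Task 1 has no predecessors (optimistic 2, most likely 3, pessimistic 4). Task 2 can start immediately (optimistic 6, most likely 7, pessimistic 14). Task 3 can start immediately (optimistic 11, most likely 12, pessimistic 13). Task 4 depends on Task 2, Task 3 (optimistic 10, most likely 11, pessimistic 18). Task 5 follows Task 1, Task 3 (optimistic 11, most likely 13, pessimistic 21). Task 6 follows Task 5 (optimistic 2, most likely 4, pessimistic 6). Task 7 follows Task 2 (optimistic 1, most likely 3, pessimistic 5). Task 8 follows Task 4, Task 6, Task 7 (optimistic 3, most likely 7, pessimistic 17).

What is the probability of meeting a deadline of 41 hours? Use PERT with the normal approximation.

0.844

te_Task 1 = (2 + 4·3 + 4)/6 = 18/6 = 3; σ²_Task 1 = ((4−2)/6)² = 0.111
te_Task 2 = (6 + 4·7 + 14)/6 = 48/6 = 8; σ²_Task 2 = ((14−6)/6)² = 1.778
te_Task 3 = (11 + 4·12 + 13)/6 = 72/6 = 12; σ²_Task 3 = ((13−11)/6)² = 0.111
te_Task 4 = (10 + 4·11 + 18)/6 = 72/6 = 12; σ²_Task 4 = ((18−10)/6)² = 1.778
te_Task 5 = (11 + 4·13 + 21)/6 = 84/6 = 14; σ²_Task 5 = ((21−11)/6)² = 2.778
te_Task 6 = (2 + 4·4 + 6)/6 = 24/6 = 4; σ²_Task 6 = ((6−2)/6)² = 0.444
te_Task 7 = (1 + 4·3 + 5)/6 = 18/6 = 3; σ²_Task 7 = ((5−1)/6)² = 0.444
te_Task 8 = (3 + 4·7 + 17)/6 = 48/6 = 8; σ²_Task 8 = ((17−3)/6)² = 5.444

Forward pass:
ES_Task 1 = 0; EF_Task 1 = 3
ES_Task 2 = 0; EF_Task 2 = 8
ES_Task 3 = 0; EF_Task 3 = 12
ES_Task 4 = max(EF_Task 2=8, EF_Task 3=12) = 12; EF_Task 4 = 12+12 = 24
ES_Task 5 = max(EF_Task 1=3, EF_Task 3=12) = 12; EF_Task 5 = 12+14 = 26
ES_Task 6 = 26; EF_Task 6 = 26+4 = 30
ES_Task 7 = 8; EF_Task 7 = 8+3 = 11
ES_Task 8 = max(EF_Task 4=24, EF_Task 6=30, EF_Task 7=11) = 30; EF_Task 8 = 30+8 = 38
Expected project duration μ = 38 hours. Critical path: Task 3 → Task 5 → Task 6 → Task 8.

Variance along critical path = 0.111 + 2.778 + 0.444 + 5.444 = 8.778; σ = √8.778 = 2.963 hours.
Z = (41 − 38) / 2.963 = 1.013
P(T ≤ 41) = Φ(1.013) ≈ 0.844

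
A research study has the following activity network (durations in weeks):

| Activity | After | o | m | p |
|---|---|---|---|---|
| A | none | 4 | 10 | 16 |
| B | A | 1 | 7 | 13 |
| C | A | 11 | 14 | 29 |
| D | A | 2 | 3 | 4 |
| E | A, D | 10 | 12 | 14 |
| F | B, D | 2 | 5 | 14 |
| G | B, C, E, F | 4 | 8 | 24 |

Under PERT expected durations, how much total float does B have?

te_A = (4 + 4·10 + 16)/6 = 60/6 = 10
te_B = (1 + 4·7 + 13)/6 = 42/6 = 7
te_C = (11 + 4·14 + 29)/6 = 96/6 = 16
te_D = (2 + 4·3 + 4)/6 = 18/6 = 3
te_E = (10 + 4·12 + 14)/6 = 72/6 = 12
te_F = (2 + 4·5 + 14)/6 = 36/6 = 6
te_G = (4 + 4·8 + 24)/6 = 60/6 = 10

Forward pass:
ES_A = 0; EF_A = 10
ES_B = 10; EF_B = 10+7 = 17
ES_C = 10; EF_C = 10+16 = 26
ES_D = 10; EF_D = 10+3 = 13
ES_E = max(EF_A=10, EF_D=13) = 13; EF_E = 13+12 = 25
ES_F = max(EF_B=17, EF_D=13) = 17; EF_F = 17+6 = 23
ES_G = max(EF_B=17, EF_C=26, EF_E=25, EF_F=23) = 26; EF_G = 26+10 = 36
Expected project duration μ = 36 weeks. Critical path: A → C → G.

Backward pass:
LF_G = 36; LS_G = 36−10 = 26
LF_F = LS_G = 26; LS_F = 26−6 = 20
LF_E = LS_G = 26; LS_E = 26−12 = 14
LF_D = min(LS_E=14, LS_F=20) = 14; LS_D = 14−3 = 11
LF_C = LS_G = 26; LS_C = 26−16 = 10
LF_B = min(LS_F=20, LS_G=26) = 20; LS_B = 20−7 = 13
LF_A = min(LS_B=13, LS_C=10, LS_D=11, LS_E=14) = 10; LS_A = 10−10 = 0
Slack_B = LS_B − ES_B = 13 − 10 = 3

3 weeks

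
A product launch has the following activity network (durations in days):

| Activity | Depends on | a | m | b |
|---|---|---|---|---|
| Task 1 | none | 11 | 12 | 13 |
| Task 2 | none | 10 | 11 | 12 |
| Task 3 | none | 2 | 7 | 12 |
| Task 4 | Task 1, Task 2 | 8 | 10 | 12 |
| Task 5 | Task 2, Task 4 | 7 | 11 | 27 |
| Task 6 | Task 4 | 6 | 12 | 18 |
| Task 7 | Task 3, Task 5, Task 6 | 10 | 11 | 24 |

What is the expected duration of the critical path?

48 days

te_Task 1 = (11 + 4·12 + 13)/6 = 72/6 = 12
te_Task 2 = (10 + 4·11 + 12)/6 = 66/6 = 11
te_Task 3 = (2 + 4·7 + 12)/6 = 42/6 = 7
te_Task 4 = (8 + 4·10 + 12)/6 = 60/6 = 10
te_Task 5 = (7 + 4·11 + 27)/6 = 78/6 = 13
te_Task 6 = (6 + 4·12 + 18)/6 = 72/6 = 12
te_Task 7 = (10 + 4·11 + 24)/6 = 78/6 = 13

Forward pass:
ES_Task 1 = 0; EF_Task 1 = 12
ES_Task 2 = 0; EF_Task 2 = 11
ES_Task 3 = 0; EF_Task 3 = 7
ES_Task 4 = max(EF_Task 1=12, EF_Task 2=11) = 12; EF_Task 4 = 12+10 = 22
ES_Task 5 = max(EF_Task 2=11, EF_Task 4=22) = 22; EF_Task 5 = 22+13 = 35
ES_Task 6 = 22; EF_Task 6 = 22+12 = 34
ES_Task 7 = max(EF_Task 3=7, EF_Task 5=35, EF_Task 6=34) = 35; EF_Task 7 = 35+13 = 48
Expected project duration μ = 48 days. Critical path: Task 1 → Task 4 → Task 5 → Task 7.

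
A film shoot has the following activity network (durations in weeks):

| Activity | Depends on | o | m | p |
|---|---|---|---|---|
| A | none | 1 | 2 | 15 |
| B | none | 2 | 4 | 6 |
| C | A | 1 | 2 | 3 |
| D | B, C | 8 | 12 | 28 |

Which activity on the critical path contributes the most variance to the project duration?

te_A = (1 + 4·2 + 15)/6 = 24/6 = 4; σ²_A = ((15−1)/6)² = 5.444
te_B = (2 + 4·4 + 6)/6 = 24/6 = 4; σ²_B = ((6−2)/6)² = 0.444
te_C = (1 + 4·2 + 3)/6 = 12/6 = 2; σ²_C = ((3−1)/6)² = 0.111
te_D = (8 + 4·12 + 28)/6 = 84/6 = 14; σ²_D = ((28−8)/6)² = 11.111

Forward pass:
ES_A = 0; EF_A = 4
ES_B = 0; EF_B = 4
ES_C = 4; EF_C = 4+2 = 6
ES_D = max(EF_B=4, EF_C=6) = 6; EF_D = 6+14 = 20
Expected project duration μ = 20 weeks. Critical path: A → C → D.

Variances on critical path: σ²_A=5.444, σ²_C=0.111, σ²_D=11.111.
Largest is σ²_D = 11.111.

D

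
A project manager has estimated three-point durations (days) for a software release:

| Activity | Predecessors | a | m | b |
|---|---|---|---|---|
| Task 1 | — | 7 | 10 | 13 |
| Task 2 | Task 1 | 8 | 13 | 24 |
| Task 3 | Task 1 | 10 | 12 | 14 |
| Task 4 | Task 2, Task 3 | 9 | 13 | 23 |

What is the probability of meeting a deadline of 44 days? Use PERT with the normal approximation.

te_Task 1 = (7 + 4·10 + 13)/6 = 60/6 = 10; σ²_Task 1 = ((13−7)/6)² = 1.000
te_Task 2 = (8 + 4·13 + 24)/6 = 84/6 = 14; σ²_Task 2 = ((24−8)/6)² = 7.111
te_Task 3 = (10 + 4·12 + 14)/6 = 72/6 = 12; σ²_Task 3 = ((14−10)/6)² = 0.444
te_Task 4 = (9 + 4·13 + 23)/6 = 84/6 = 14; σ²_Task 4 = ((23−9)/6)² = 5.444

Forward pass:
ES_Task 1 = 0; EF_Task 1 = 10
ES_Task 2 = 10; EF_Task 2 = 10+14 = 24
ES_Task 3 = 10; EF_Task 3 = 10+12 = 22
ES_Task 4 = max(EF_Task 2=24, EF_Task 3=22) = 24; EF_Task 4 = 24+14 = 38
Expected project duration μ = 38 days. Critical path: Task 1 → Task 2 → Task 4.

Variance along critical path = 1.000 + 7.111 + 5.444 = 13.556; σ = √13.556 = 3.682 days.
Z = (44 − 38) / 3.682 = 1.630
P(T ≤ 44) = Φ(1.630) ≈ 0.948

0.948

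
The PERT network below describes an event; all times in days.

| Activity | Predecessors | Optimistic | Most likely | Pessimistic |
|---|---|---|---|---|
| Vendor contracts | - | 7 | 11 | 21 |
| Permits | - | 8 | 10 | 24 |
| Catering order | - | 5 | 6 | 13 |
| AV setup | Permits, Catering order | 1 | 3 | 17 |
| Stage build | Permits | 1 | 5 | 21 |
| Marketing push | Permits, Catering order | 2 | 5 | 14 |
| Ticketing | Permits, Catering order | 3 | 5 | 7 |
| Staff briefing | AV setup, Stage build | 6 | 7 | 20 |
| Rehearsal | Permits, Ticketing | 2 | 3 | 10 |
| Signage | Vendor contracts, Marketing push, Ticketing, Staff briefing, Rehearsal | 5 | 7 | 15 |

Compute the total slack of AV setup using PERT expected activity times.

2 days

te_Vendor contracts = (7 + 4·11 + 21)/6 = 72/6 = 12
te_Permits = (8 + 4·10 + 24)/6 = 72/6 = 12
te_Catering order = (5 + 4·6 + 13)/6 = 42/6 = 7
te_AV setup = (1 + 4·3 + 17)/6 = 30/6 = 5
te_Stage build = (1 + 4·5 + 21)/6 = 42/6 = 7
te_Marketing push = (2 + 4·5 + 14)/6 = 36/6 = 6
te_Ticketing = (3 + 4·5 + 7)/6 = 30/6 = 5
te_Staff briefing = (6 + 4·7 + 20)/6 = 54/6 = 9
te_Rehearsal = (2 + 4·3 + 10)/6 = 24/6 = 4
te_Signage = (5 + 4·7 + 15)/6 = 48/6 = 8

Forward pass:
ES_Vendor contracts = 0; EF_Vendor contracts = 12
ES_Permits = 0; EF_Permits = 12
ES_Catering order = 0; EF_Catering order = 7
ES_AV setup = max(EF_Permits=12, EF_Catering order=7) = 12; EF_AV setup = 12+5 = 17
ES_Stage build = 12; EF_Stage build = 12+7 = 19
ES_Marketing push = max(EF_Permits=12, EF_Catering order=7) = 12; EF_Marketing push = 12+6 = 18
ES_Ticketing = max(EF_Permits=12, EF_Catering order=7) = 12; EF_Ticketing = 12+5 = 17
ES_Staff briefing = max(EF_AV setup=17, EF_Stage build=19) = 19; EF_Staff briefing = 19+9 = 28
ES_Rehearsal = max(EF_Permits=12, EF_Ticketing=17) = 17; EF_Rehearsal = 17+4 = 21
ES_Signage = max(EF_Vendor contracts=12, EF_Marketing push=18, EF_Ticketing=17, EF_Staff briefing=28, EF_Rehearsal=21) = 28; EF_Signage = 28+8 = 36
Expected project duration μ = 36 days. Critical path: Permits → Stage build → Staff briefing → Signage.

Backward pass:
LF_Signage = 36; LS_Signage = 36−8 = 28
LF_Rehearsal = LS_Signage = 28; LS_Rehearsal = 28−4 = 24
LF_Staff briefing = LS_Signage = 28; LS_Staff briefing = 28−9 = 19
LF_Ticketing = min(LS_Rehearsal=24, LS_Signage=28) = 24; LS_Ticketing = 24−5 = 19
LF_Marketing push = LS_Signage = 28; LS_Marketing push = 28−6 = 22
LF_Stage build = LS_Staff briefing = 19; LS_Stage build = 19−7 = 12
LF_AV setup = LS_Staff briefing = 19; LS_AV setup = 19−5 = 14
LF_Catering order = min(LS_AV setup=14, LS_Marketing push=22, LS_Ticketing=19) = 14; LS_Catering order = 14−7 = 7
LF_Permits = min(LS_AV setup=14, LS_Stage build=12, LS_Marketing push=22, LS_Ticketing=19, LS_Rehearsal=24) = 12; LS_Permits = 12−12 = 0
LF_Vendor contracts = LS_Signage = 28; LS_Vendor contracts = 28−12 = 16
Slack_AV setup = LS_AV setup − ES_AV setup = 14 − 12 = 2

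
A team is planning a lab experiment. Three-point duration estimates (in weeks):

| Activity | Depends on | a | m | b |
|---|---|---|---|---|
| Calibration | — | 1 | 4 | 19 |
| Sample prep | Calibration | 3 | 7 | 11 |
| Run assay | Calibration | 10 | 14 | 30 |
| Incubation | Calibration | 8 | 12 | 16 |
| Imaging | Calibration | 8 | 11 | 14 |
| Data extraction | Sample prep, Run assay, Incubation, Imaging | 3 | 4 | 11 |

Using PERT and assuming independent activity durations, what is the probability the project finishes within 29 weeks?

te_Calibration = (1 + 4·4 + 19)/6 = 36/6 = 6; σ²_Calibration = ((19−1)/6)² = 9.000
te_Sample prep = (3 + 4·7 + 11)/6 = 42/6 = 7; σ²_Sample prep = ((11−3)/6)² = 1.778
te_Run assay = (10 + 4·14 + 30)/6 = 96/6 = 16; σ²_Run assay = ((30−10)/6)² = 11.111
te_Incubation = (8 + 4·12 + 16)/6 = 72/6 = 12; σ²_Incubation = ((16−8)/6)² = 1.778
te_Imaging = (8 + 4·11 + 14)/6 = 66/6 = 11; σ²_Imaging = ((14−8)/6)² = 1.000
te_Data extraction = (3 + 4·4 + 11)/6 = 30/6 = 5; σ²_Data extraction = ((11−3)/6)² = 1.778

Forward pass:
ES_Calibration = 0; EF_Calibration = 6
ES_Sample prep = 6; EF_Sample prep = 6+7 = 13
ES_Run assay = 6; EF_Run assay = 6+16 = 22
ES_Incubation = 6; EF_Incubation = 6+12 = 18
ES_Imaging = 6; EF_Imaging = 6+11 = 17
ES_Data extraction = max(EF_Sample prep=13, EF_Run assay=22, EF_Incubation=18, EF_Imaging=17) = 22; EF_Data extraction = 22+5 = 27
Expected project duration μ = 27 weeks. Critical path: Calibration → Run assay → Data extraction.

Variance along critical path = 9.000 + 11.111 + 1.778 = 21.889; σ = √21.889 = 4.679 weeks.
Z = (29 − 27) / 4.679 = 0.427
P(T ≤ 29) = Φ(0.427) ≈ 0.665

0.665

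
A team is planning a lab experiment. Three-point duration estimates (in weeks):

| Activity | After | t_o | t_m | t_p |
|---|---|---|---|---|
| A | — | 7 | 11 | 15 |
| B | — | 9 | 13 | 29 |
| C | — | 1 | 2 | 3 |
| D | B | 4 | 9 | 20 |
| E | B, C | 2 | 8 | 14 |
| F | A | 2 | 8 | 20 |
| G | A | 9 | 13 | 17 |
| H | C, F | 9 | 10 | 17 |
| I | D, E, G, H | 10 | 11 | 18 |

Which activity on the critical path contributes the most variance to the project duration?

te_A = (7 + 4·11 + 15)/6 = 66/6 = 11; σ²_A = ((15−7)/6)² = 1.778
te_B = (9 + 4·13 + 29)/6 = 90/6 = 15; σ²_B = ((29−9)/6)² = 11.111
te_C = (1 + 4·2 + 3)/6 = 12/6 = 2; σ²_C = ((3−1)/6)² = 0.111
te_D = (4 + 4·9 + 20)/6 = 60/6 = 10; σ²_D = ((20−4)/6)² = 7.111
te_E = (2 + 4·8 + 14)/6 = 48/6 = 8; σ²_E = ((14−2)/6)² = 4.000
te_F = (2 + 4·8 + 20)/6 = 54/6 = 9; σ²_F = ((20−2)/6)² = 9.000
te_G = (9 + 4·13 + 17)/6 = 78/6 = 13; σ²_G = ((17−9)/6)² = 1.778
te_H = (9 + 4·10 + 17)/6 = 66/6 = 11; σ²_H = ((17−9)/6)² = 1.778
te_I = (10 + 4·11 + 18)/6 = 72/6 = 12; σ²_I = ((18−10)/6)² = 1.778

Forward pass:
ES_A = 0; EF_A = 11
ES_B = 0; EF_B = 15
ES_C = 0; EF_C = 2
ES_D = 15; EF_D = 15+10 = 25
ES_E = max(EF_B=15, EF_C=2) = 15; EF_E = 15+8 = 23
ES_F = 11; EF_F = 11+9 = 20
ES_G = 11; EF_G = 11+13 = 24
ES_H = max(EF_C=2, EF_F=20) = 20; EF_H = 20+11 = 31
ES_I = max(EF_D=25, EF_E=23, EF_G=24, EF_H=31) = 31; EF_I = 31+12 = 43
Expected project duration μ = 43 weeks. Critical path: A → F → H → I.

Variances on critical path: σ²_A=1.778, σ²_F=9.000, σ²_H=1.778, σ²_I=1.778.
Largest is σ²_F = 9.000.

F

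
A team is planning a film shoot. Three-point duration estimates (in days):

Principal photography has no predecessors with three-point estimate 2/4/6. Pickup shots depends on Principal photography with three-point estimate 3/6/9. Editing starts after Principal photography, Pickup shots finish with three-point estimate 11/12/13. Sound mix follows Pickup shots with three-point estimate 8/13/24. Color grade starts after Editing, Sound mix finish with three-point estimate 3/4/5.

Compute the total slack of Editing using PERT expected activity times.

te_Principal photography = (2 + 4·4 + 6)/6 = 24/6 = 4
te_Pickup shots = (3 + 4·6 + 9)/6 = 36/6 = 6
te_Editing = (11 + 4·12 + 13)/6 = 72/6 = 12
te_Sound mix = (8 + 4·13 + 24)/6 = 84/6 = 14
te_Color grade = (3 + 4·4 + 5)/6 = 24/6 = 4

Forward pass:
ES_Principal photography = 0; EF_Principal photography = 4
ES_Pickup shots = 4; EF_Pickup shots = 4+6 = 10
ES_Editing = max(EF_Principal photography=4, EF_Pickup shots=10) = 10; EF_Editing = 10+12 = 22
ES_Sound mix = 10; EF_Sound mix = 10+14 = 24
ES_Color grade = max(EF_Editing=22, EF_Sound mix=24) = 24; EF_Color grade = 24+4 = 28
Expected project duration μ = 28 days. Critical path: Principal photography → Pickup shots → Sound mix → Color grade.

Backward pass:
LF_Color grade = 28; LS_Color grade = 28−4 = 24
LF_Sound mix = LS_Color grade = 24; LS_Sound mix = 24−14 = 10
LF_Editing = LS_Color grade = 24; LS_Editing = 24−12 = 12
LF_Pickup shots = min(LS_Editing=12, LS_Sound mix=10) = 10; LS_Pickup shots = 10−6 = 4
LF_Principal photography = min(LS_Pickup shots=4, LS_Editing=12) = 4; LS_Principal photography = 4−4 = 0
Slack_Editing = LS_Editing − ES_Editing = 12 − 10 = 2

2 days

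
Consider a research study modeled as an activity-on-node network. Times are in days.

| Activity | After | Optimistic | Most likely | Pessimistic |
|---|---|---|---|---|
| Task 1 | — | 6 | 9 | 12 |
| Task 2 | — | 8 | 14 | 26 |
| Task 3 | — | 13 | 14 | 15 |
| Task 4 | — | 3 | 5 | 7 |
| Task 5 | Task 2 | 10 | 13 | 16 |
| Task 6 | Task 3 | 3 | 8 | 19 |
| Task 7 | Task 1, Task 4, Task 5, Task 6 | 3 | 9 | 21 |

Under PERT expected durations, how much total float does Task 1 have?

19 days

te_Task 1 = (6 + 4·9 + 12)/6 = 54/6 = 9
te_Task 2 = (8 + 4·14 + 26)/6 = 90/6 = 15
te_Task 3 = (13 + 4·14 + 15)/6 = 84/6 = 14
te_Task 4 = (3 + 4·5 + 7)/6 = 30/6 = 5
te_Task 5 = (10 + 4·13 + 16)/6 = 78/6 = 13
te_Task 6 = (3 + 4·8 + 19)/6 = 54/6 = 9
te_Task 7 = (3 + 4·9 + 21)/6 = 60/6 = 10

Forward pass:
ES_Task 1 = 0; EF_Task 1 = 9
ES_Task 2 = 0; EF_Task 2 = 15
ES_Task 3 = 0; EF_Task 3 = 14
ES_Task 4 = 0; EF_Task 4 = 5
ES_Task 5 = 15; EF_Task 5 = 15+13 = 28
ES_Task 6 = 14; EF_Task 6 = 14+9 = 23
ES_Task 7 = max(EF_Task 1=9, EF_Task 4=5, EF_Task 5=28, EF_Task 6=23) = 28; EF_Task 7 = 28+10 = 38
Expected project duration μ = 38 days. Critical path: Task 2 → Task 5 → Task 7.

Backward pass:
LF_Task 7 = 38; LS_Task 7 = 38−10 = 28
LF_Task 6 = LS_Task 7 = 28; LS_Task 6 = 28−9 = 19
LF_Task 5 = LS_Task 7 = 28; LS_Task 5 = 28−13 = 15
LF_Task 4 = LS_Task 7 = 28; LS_Task 4 = 28−5 = 23
LF_Task 3 = LS_Task 6 = 19; LS_Task 3 = 19−14 = 5
LF_Task 2 = LS_Task 5 = 15; LS_Task 2 = 15−15 = 0
LF_Task 1 = LS_Task 7 = 28; LS_Task 1 = 28−9 = 19
Slack_Task 1 = LS_Task 1 − ES_Task 1 = 19 − 0 = 19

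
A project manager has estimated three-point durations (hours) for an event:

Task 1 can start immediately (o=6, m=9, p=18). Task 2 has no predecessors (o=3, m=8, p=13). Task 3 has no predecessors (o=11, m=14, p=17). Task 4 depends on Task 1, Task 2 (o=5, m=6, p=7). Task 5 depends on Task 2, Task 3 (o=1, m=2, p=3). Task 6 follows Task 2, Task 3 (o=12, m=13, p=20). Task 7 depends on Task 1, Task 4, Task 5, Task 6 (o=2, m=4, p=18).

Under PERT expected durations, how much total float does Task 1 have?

te_Task 1 = (6 + 4·9 + 18)/6 = 60/6 = 10
te_Task 2 = (3 + 4·8 + 13)/6 = 48/6 = 8
te_Task 3 = (11 + 4·14 + 17)/6 = 84/6 = 14
te_Task 4 = (5 + 4·6 + 7)/6 = 36/6 = 6
te_Task 5 = (1 + 4·2 + 3)/6 = 12/6 = 2
te_Task 6 = (12 + 4·13 + 20)/6 = 84/6 = 14
te_Task 7 = (2 + 4·4 + 18)/6 = 36/6 = 6

Forward pass:
ES_Task 1 = 0; EF_Task 1 = 10
ES_Task 2 = 0; EF_Task 2 = 8
ES_Task 3 = 0; EF_Task 3 = 14
ES_Task 4 = max(EF_Task 1=10, EF_Task 2=8) = 10; EF_Task 4 = 10+6 = 16
ES_Task 5 = max(EF_Task 2=8, EF_Task 3=14) = 14; EF_Task 5 = 14+2 = 16
ES_Task 6 = max(EF_Task 2=8, EF_Task 3=14) = 14; EF_Task 6 = 14+14 = 28
ES_Task 7 = max(EF_Task 1=10, EF_Task 4=16, EF_Task 5=16, EF_Task 6=28) = 28; EF_Task 7 = 28+6 = 34
Expected project duration μ = 34 hours. Critical path: Task 3 → Task 6 → Task 7.

Backward pass:
LF_Task 7 = 34; LS_Task 7 = 34−6 = 28
LF_Task 6 = LS_Task 7 = 28; LS_Task 6 = 28−14 = 14
LF_Task 5 = LS_Task 7 = 28; LS_Task 5 = 28−2 = 26
LF_Task 4 = LS_Task 7 = 28; LS_Task 4 = 28−6 = 22
LF_Task 3 = min(LS_Task 5=26, LS_Task 6=14) = 14; LS_Task 3 = 14−14 = 0
LF_Task 2 = min(LS_Task 4=22, LS_Task 5=26, LS_Task 6=14) = 14; LS_Task 2 = 14−8 = 6
LF_Task 1 = min(LS_Task 4=22, LS_Task 7=28) = 22; LS_Task 1 = 22−10 = 12
Slack_Task 1 = LS_Task 1 − ES_Task 1 = 12 − 0 = 12

12 hours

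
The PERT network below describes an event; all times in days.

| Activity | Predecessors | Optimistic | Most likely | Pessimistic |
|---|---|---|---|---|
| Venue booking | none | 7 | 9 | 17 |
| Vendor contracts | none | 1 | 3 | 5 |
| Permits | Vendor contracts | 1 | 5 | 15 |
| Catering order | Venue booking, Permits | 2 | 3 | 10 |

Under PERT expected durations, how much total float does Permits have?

te_Venue booking = (7 + 4·9 + 17)/6 = 60/6 = 10
te_Vendor contracts = (1 + 4·3 + 5)/6 = 18/6 = 3
te_Permits = (1 + 4·5 + 15)/6 = 36/6 = 6
te_Catering order = (2 + 4·3 + 10)/6 = 24/6 = 4

Forward pass:
ES_Venue booking = 0; EF_Venue booking = 10
ES_Vendor contracts = 0; EF_Vendor contracts = 3
ES_Permits = 3; EF_Permits = 3+6 = 9
ES_Catering order = max(EF_Venue booking=10, EF_Permits=9) = 10; EF_Catering order = 10+4 = 14
Expected project duration μ = 14 days. Critical path: Venue booking → Catering order.

Backward pass:
LF_Catering order = 14; LS_Catering order = 14−4 = 10
LF_Permits = LS_Catering order = 10; LS_Permits = 10−6 = 4
LF_Vendor contracts = LS_Permits = 4; LS_Vendor contracts = 4−3 = 1
LF_Venue booking = LS_Catering order = 10; LS_Venue booking = 10−10 = 0
Slack_Permits = LS_Permits − ES_Permits = 4 − 3 = 1

1 days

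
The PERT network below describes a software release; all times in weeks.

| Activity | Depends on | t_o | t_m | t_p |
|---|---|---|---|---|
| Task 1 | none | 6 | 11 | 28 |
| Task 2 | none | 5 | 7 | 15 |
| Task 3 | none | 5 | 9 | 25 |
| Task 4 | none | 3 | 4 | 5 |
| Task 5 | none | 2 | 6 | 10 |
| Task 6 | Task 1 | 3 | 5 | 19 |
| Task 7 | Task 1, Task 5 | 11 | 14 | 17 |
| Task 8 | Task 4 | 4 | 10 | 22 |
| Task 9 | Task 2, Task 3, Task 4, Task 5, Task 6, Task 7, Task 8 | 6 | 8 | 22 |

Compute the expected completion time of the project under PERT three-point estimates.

te_Task 1 = (6 + 4·11 + 28)/6 = 78/6 = 13
te_Task 2 = (5 + 4·7 + 15)/6 = 48/6 = 8
te_Task 3 = (5 + 4·9 + 25)/6 = 66/6 = 11
te_Task 4 = (3 + 4·4 + 5)/6 = 24/6 = 4
te_Task 5 = (2 + 4·6 + 10)/6 = 36/6 = 6
te_Task 6 = (3 + 4·5 + 19)/6 = 42/6 = 7
te_Task 7 = (11 + 4·14 + 17)/6 = 84/6 = 14
te_Task 8 = (4 + 4·10 + 22)/6 = 66/6 = 11
te_Task 9 = (6 + 4·8 + 22)/6 = 60/6 = 10

Forward pass:
ES_Task 1 = 0; EF_Task 1 = 13
ES_Task 2 = 0; EF_Task 2 = 8
ES_Task 3 = 0; EF_Task 3 = 11
ES_Task 4 = 0; EF_Task 4 = 4
ES_Task 5 = 0; EF_Task 5 = 6
ES_Task 6 = 13; EF_Task 6 = 13+7 = 20
ES_Task 7 = max(EF_Task 1=13, EF_Task 5=6) = 13; EF_Task 7 = 13+14 = 27
ES_Task 8 = 4; EF_Task 8 = 4+11 = 15
ES_Task 9 = max(EF_Task 2=8, EF_Task 3=11, EF_Task 4=4, EF_Task 5=6, EF_Task 6=20, EF_Task 7=27, EF_Task 8=15) = 27; EF_Task 9 = 27+10 = 37
Expected project duration μ = 37 weeks. Critical path: Task 1 → Task 7 → Task 9.

37 weeks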